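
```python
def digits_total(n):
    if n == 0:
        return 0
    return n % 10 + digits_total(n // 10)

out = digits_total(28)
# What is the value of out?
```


digits_total(28)
= 8 + digits_total(2)
= 8 + 2 + digits_total(0)
= 8 + 2 + 0
= 10


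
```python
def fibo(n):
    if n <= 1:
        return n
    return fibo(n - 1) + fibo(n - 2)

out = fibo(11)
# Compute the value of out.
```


fibo(11)
= fibo(10) + fibo(9)
= (fibo(9) + fibo(8)) + fibo(9)
Computing bottom-up: fibo(0)=0, fibo(1)=1, fibo(2)=1, fibo(3)=2, fibo(4)=3, fibo(5)=5, fibo(6)=8, fibo(7)=13, fibo(8)=21, fibo(9)=34, fibo(10)=55, fibo(11)=89
= 89


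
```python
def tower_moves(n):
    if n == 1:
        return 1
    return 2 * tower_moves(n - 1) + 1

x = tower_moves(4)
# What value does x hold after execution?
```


tower_moves(4)
= 2 * tower_moves(3) + 1
= 2 * (2 * tower_moves(2) + 1) + 1
= 2 * (2 * (2 * tower_moves(1) + 1) + 1) + 1
Now compute bottom-up:
tower_moves(1) = 1
tower_moves(2) = 2 * 1 + 1 = 3
tower_moves(3) = 2 * 3 + 1 = 7
tower_moves(4) = 2 * 7 + 1 = 15
= 15


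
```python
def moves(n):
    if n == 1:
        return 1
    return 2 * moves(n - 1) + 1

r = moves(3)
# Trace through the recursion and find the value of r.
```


moves(3)
= 2 * moves(2) + 1
= 2 * (2 * moves(1) + 1) + 1
Now compute bottom-up:
moves(1) = 1
moves(2) = 2 * 1 + 1 = 3
moves(3) = 2 * 3 + 1 = 7
= 7


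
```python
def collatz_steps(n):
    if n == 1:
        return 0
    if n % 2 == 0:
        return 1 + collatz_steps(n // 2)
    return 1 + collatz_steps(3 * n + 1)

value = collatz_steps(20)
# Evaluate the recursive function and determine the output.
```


collatz_steps(20)
20 is even -> collatz_steps(10)
10 is even -> collatz_steps(5)
5 is odd -> 3*5+1 = 16 -> collatz_steps(16)
16 is even -> collatz_steps(8)
8 is even -> collatz_steps(4)
4 is even -> collatz_steps(2)
2 is even -> collatz_steps(1)
Reached 1 after 7 steps
= 7


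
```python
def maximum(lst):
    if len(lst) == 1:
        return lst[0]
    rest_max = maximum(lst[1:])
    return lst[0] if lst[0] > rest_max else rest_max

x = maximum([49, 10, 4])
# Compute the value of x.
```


maximum([49, 10, 4])
= compare 49 with maximum([10, 4])
= compare 10 with maximum([4])
Base: maximum([4]) = 4
compare 10 with 4: max = 10
compare 49 with 10: max = 49
= 49


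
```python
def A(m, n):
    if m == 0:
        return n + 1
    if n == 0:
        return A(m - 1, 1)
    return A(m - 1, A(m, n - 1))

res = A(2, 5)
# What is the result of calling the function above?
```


A(2, 5)
= A(1, A(2, 4))
First compute A(2, 4) = 11
= A(1, 11)
= 13


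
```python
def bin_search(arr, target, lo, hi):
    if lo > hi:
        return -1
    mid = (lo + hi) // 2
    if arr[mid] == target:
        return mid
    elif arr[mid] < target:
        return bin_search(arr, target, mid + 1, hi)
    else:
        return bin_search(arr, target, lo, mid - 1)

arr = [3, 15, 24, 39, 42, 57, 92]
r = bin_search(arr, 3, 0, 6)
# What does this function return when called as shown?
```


bin_search(arr, 3, 0, 6)
lo=0, hi=6, mid=3, arr[mid]=39
39 > 3, search left half
lo=0, hi=2, mid=1, arr[mid]=15
15 > 3, search left half
lo=0, hi=0, mid=0, arr[mid]=3
arr[0] == 3, found at index 0
= 0


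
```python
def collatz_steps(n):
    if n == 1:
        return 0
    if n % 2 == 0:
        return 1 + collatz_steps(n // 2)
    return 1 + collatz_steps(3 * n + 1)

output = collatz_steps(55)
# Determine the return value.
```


collatz_steps(55)
55 is odd -> 3*55+1 = 166 -> collatz_steps(166)
166 is even -> collatz_steps(83)
83 is odd -> 3*83+1 = 250 -> collatz_steps(250)
250 is even -> collatz_steps(125)
125 is odd -> 3*125+1 = 376 -> collatz_steps(376)
376 is even -> collatz_steps(188)
188 is even -> collatz_steps(94)
94 is even -> collatz_steps(47)
47 is odd -> 3*47+1 = 142 -> collatz_steps(142)
142 is even -> collatz_steps(71)
71 is odd -> 3*71+1 = 214 -> collatz_steps(214)
214 is even -> collatz_steps(107)
107 is odd -> 3*107+1 = 322 -> collatz_steps(322)
322 is even -> collatz_steps(161)
161 is odd -> 3*161+1 = 484 -> collatz_steps(484)
484 is even -> collatz_steps(242)
242 is even -> collatz_steps(121)
121 is odd -> 3*121+1 = 364 -> collatz_steps(364)
364 is even -> collatz_steps(182)
182 is even -> collatz_steps(91)
91 is odd -> 3*91+1 = 274 -> collatz_steps(274)
274 is even -> collatz_steps(137)
137 is odd -> 3*137+1 = 412 -> collatz_steps(412)
412 is even -> collatz_steps(206)
206 is even -> collatz_steps(103)
103 is odd -> 3*103+1 = 310 -> collatz_steps(310)
310 is even -> collatz_steps(155)
155 is odd -> 3*155+1 = 466 -> collatz_steps(466)
466 is even -> collatz_steps(233)
233 is odd -> 3*233+1 = 700 -> collatz_steps(700)
700 is even -> collatz_steps(350)
350 is even -> collatz_steps(175)
175 is odd -> 3*175+1 = 526 -> collatz_steps(526)
526 is even -> collatz_steps(263)
263 is odd -> 3*263+1 = 790 -> collatz_steps(790)
790 is even -> collatz_steps(395)
395 is odd -> 3*395+1 = 1186 -> collatz_steps(1186)
1186 is even -> collatz_steps(593)
593 is odd -> 3*593+1 = 1780 -> collatz_steps(1780)
1780 is even -> collatz_steps(890)
890 is even -> collatz_steps(445)
445 is odd -> 3*445+1 = 1336 -> collatz_steps(1336)
1336 is even -> collatz_steps(668)
668 is even -> collatz_steps(334)
334 is even -> collatz_steps(167)
167 is odd -> 3*167+1 = 502 -> collatz_steps(502)
502 is even -> collatz_steps(251)
251 is odd -> 3*251+1 = 754 -> collatz_steps(754)
754 is even -> collatz_steps(377)
377 is odd -> 3*377+1 = 1132 -> collatz_steps(1132)
1132 is even -> collatz_steps(566)
566 is even -> collatz_steps(283)
283 is odd -> 3*283+1 = 850 -> collatz_steps(850)
850 is even -> collatz_steps(425)
425 is odd -> 3*425+1 = 1276 -> collatz_steps(1276)
1276 is even -> collatz_steps(638)
638 is even -> collatz_steps(319)
319 is odd -> 3*319+1 = 958 -> collatz_steps(958)
958 is even -> collatz_steps(479)
479 is odd -> 3*479+1 = 1438 -> collatz_steps(1438)
1438 is even -> collatz_steps(719)
719 is odd -> 3*719+1 = 2158 -> collatz_steps(2158)
2158 is even -> collatz_steps(1079)
1079 is odd -> 3*1079+1 = 3238 -> collatz_steps(3238)
3238 is even -> collatz_steps(1619)
1619 is odd -> 3*1619+1 = 4858 -> collatz_steps(4858)
4858 is even -> collatz_steps(2429)
2429 is odd -> 3*2429+1 = 7288 -> collatz_steps(7288)
7288 is even -> collatz_steps(3644)
3644 is even -> collatz_steps(1822)
1822 is even -> collatz_steps(911)
911 is odd -> 3*911+1 = 2734 -> collatz_steps(2734)
2734 is even -> collatz_steps(1367)
1367 is odd -> 3*1367+1 = 4102 -> collatz_steps(4102)
4102 is even -> collatz_steps(2051)
2051 is odd -> 3*2051+1 = 6154 -> collatz_steps(6154)
6154 is even -> collatz_steps(3077)
3077 is odd -> 3*3077+1 = 9232 -> collatz_steps(9232)
9232 is even -> collatz_steps(4616)
4616 is even -> collatz_steps(2308)
2308 is even -> collatz_steps(1154)
1154 is even -> collatz_steps(577)
577 is odd -> 3*577+1 = 1732 -> collatz_steps(1732)
1732 is even -> collatz_steps(866)
866 is even -> collatz_steps(433)
433 is odd -> 3*433+1 = 1300 -> collatz_steps(1300)
1300 is even -> collatz_steps(650)
650 is even -> collatz_steps(325)
325 is odd -> 3*325+1 = 976 -> collatz_steps(976)
976 is even -> collatz_steps(488)
488 is even -> collatz_steps(244)
244 is even -> collatz_steps(122)
122 is even -> collatz_steps(61)
61 is odd -> 3*61+1 = 184 -> collatz_steps(184)
184 is even -> collatz_steps(92)
92 is even -> collatz_steps(46)
46 is even -> collatz_steps(23)
23 is odd -> 3*23+1 = 70 -> collatz_steps(70)
70 is even -> collatz_steps(35)
35 is odd -> 3*35+1 = 106 -> collatz_steps(106)
106 is even -> collatz_steps(53)
53 is odd -> 3*53+1 = 160 -> collatz_steps(160)
160 is even -> collatz_steps(80)
80 is even -> collatz_steps(40)
40 is even -> collatz_steps(20)
20 is even -> collatz_steps(10)
10 is even -> collatz_steps(5)
5 is odd -> 3*5+1 = 16 -> collatz_steps(16)
16 is even -> collatz_steps(8)
8 is even -> collatz_steps(4)
4 is even -> collatz_steps(2)
2 is even -> collatz_steps(1)
Reached 1 after 112 steps
= 112


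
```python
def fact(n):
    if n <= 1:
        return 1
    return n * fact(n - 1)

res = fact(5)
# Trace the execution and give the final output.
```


fact(5)
= 5 * fact(4)
= 5 * 4 * fact(3)
= 5 * 4 * 3 * fact(2)
= 5 * 4 * 3 * 2 * fact(1)
= 5 * 4 * 3 * 2 * 1
= 120


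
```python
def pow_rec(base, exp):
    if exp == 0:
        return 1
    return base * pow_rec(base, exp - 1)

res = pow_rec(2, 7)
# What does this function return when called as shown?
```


pow_rec(2, 7)
= 2 * pow_rec(2, 6)
= 2 * 2 * pow_rec(2, 5)
= 2 * 2 * 2 * pow_rec(2, 4)
= 2 * 2 * 2 * 2 * pow_rec(2, 3)
= 2 * 2 * 2 * 2 * 2 * pow_rec(2, 2)
= 2 * 2 * 2 * 2 * 2 * 2 * pow_rec(2, 1)
= 2 * 2 * 2 * 2 * 2 * 2 * 2 * pow_rec(2, 0)
= 2 * 2 * 2 * 2 * 2 * 2 * 2 * 1
= 128


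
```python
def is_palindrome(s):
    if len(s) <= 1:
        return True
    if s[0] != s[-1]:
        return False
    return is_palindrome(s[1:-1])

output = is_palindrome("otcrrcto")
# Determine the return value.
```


is_palindrome("otcrrcto")
"otcrrcto": s[0]='o' == s[-1]='o' -> is_palindrome("tcrrct")
"tcrrct": s[0]='t' == s[-1]='t' -> is_palindrome("crrc")
"crrc": s[0]='c' == s[-1]='c' -> is_palindrome("rr")
"rr": s[0]='r' == s[-1]='r' -> is_palindrome("")
"": len <= 1 -> True
= True


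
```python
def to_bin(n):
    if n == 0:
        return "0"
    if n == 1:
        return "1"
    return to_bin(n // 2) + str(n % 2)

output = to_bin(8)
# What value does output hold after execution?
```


to_bin(8)
= to_bin(4) + "0"
= to_bin(2) + "0" + "0"
= to_bin(1) + "0" + "0" + "0"
= "1" + "0" + "0" + "0"
= "1000"


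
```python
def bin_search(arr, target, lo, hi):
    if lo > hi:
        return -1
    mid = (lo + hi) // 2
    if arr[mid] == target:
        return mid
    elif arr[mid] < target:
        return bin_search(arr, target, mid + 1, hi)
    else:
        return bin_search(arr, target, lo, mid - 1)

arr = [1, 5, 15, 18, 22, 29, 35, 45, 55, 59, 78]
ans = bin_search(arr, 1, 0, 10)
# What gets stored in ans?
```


bin_search(arr, 1, 0, 10)
lo=0, hi=10, mid=5, arr[mid]=29
29 > 1, search left half
lo=0, hi=4, mid=2, arr[mid]=15
15 > 1, search left half
lo=0, hi=1, mid=0, arr[mid]=1
arr[0] == 1, found at index 0
= 0


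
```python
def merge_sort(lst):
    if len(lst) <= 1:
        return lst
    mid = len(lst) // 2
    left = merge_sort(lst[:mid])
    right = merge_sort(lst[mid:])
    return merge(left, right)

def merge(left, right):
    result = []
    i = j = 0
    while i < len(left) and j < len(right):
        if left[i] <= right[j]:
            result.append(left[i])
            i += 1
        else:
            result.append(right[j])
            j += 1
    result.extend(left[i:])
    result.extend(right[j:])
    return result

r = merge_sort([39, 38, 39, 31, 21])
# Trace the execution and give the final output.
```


merge_sort([39, 38, 39, 31, 21])
Split into [39, 38] and [39, 31, 21]
Left sorted: [38, 39]
Right sorted: [21, 31, 39]
Merge [38, 39] and [21, 31, 39]
= [21, 31, 38, 39, 39]


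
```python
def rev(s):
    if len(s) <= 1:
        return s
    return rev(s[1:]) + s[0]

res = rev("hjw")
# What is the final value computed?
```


rev("hjw")
= rev("jw") + "h"
= rev("w") + "j" + "h"
= "w" + "j" + "h"
= "wjh"


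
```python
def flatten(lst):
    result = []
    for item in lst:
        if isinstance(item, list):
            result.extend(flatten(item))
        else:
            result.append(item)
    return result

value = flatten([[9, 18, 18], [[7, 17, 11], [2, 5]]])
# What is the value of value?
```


flatten([[9, 18, 18], [[7, 17, 11], [2, 5]]])
Processing each element:
  [9, 18, 18] is a list -> flatten recursively -> [9, 18, 18]
  [[7, 17, 11], [2, 5]] is a list -> flatten recursively -> [7, 17, 11, 2, 5]
= [9, 18, 18, 7, 17, 11, 2, 5]


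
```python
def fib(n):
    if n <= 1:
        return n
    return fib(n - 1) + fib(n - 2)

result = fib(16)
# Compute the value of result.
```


fib(16)
= fib(15) + fib(14)
= (fib(14) + fib(13)) + fib(14)
Computing bottom-up: fib(0)=0, fib(1)=1, fib(2)=1, fib(3)=2, fib(4)=3, fib(5)=5, fib(6)=8, fib(7)=13, fib(8)=21, fib(9)=34, fib(10)=55, fib(11)=89, fib(12)=144, fib(13)=233, fib(14)=377, fib(15)=610, fib(16)=987
= 987


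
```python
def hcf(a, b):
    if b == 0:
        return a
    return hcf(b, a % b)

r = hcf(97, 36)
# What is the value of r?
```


hcf(97, 36)
= hcf(36, 97 % 36) = hcf(36, 25)
= hcf(25, 36 % 25) = hcf(25, 11)
= hcf(11, 25 % 11) = hcf(11, 3)
= hcf(3, 11 % 3) = hcf(3, 2)
= hcf(2, 3 % 2) = hcf(2, 1)
= hcf(1, 2 % 1) = hcf(1, 0)
b == 0, return a = 1


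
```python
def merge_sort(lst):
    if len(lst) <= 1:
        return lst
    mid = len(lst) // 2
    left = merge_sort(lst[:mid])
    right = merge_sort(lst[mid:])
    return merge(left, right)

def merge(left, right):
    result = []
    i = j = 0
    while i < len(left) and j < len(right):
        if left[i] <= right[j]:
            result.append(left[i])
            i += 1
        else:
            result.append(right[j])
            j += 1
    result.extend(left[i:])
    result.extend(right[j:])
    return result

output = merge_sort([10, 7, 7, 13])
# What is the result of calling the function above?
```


merge_sort([10, 7, 7, 13])
Split into [10, 7] and [7, 13]
Left sorted: [7, 10]
Right sorted: [7, 13]
Merge [7, 10] and [7, 13]
= [7, 7, 10, 13]


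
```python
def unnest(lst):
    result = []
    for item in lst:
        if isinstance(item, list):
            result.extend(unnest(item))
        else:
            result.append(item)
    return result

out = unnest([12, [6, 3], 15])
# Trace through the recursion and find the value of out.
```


unnest([12, [6, 3], 15])
Processing each element:
  12 is not a list -> append 12
  [6, 3] is a list -> unnest recursively -> [6, 3]
  15 is not a list -> append 15
= [12, 6, 3, 15]


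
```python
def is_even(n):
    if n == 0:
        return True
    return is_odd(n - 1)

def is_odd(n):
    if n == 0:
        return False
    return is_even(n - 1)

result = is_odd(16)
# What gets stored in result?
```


is_odd(16)
= is_even(15)
= is_odd(14)
= is_even(13)
= is_odd(12)
= is_even(11)
= is_odd(10)
= is_even(9)
= is_odd(8)
= is_even(7)
= is_odd(6)
= is_even(5)
= is_odd(4)
= is_even(3)
= is_odd(2)
= is_even(1)
= is_odd(0)
n == 0: return False
= False


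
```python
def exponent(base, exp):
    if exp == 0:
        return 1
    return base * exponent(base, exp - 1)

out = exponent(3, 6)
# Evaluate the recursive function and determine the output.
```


exponent(3, 6)
= 3 * exponent(3, 5)
= 3 * 3 * exponent(3, 4)
= 3 * 3 * 3 * exponent(3, 3)
= 3 * 3 * 3 * 3 * exponent(3, 2)
= 3 * 3 * 3 * 3 * 3 * exponent(3, 1)
= 3 * 3 * 3 * 3 * 3 * 3 * exponent(3, 0)
= 3 * 3 * 3 * 3 * 3 * 3 * 1
= 729


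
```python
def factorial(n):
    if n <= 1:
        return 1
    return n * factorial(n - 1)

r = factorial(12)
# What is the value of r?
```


factorial(12)
= 12 * factorial(11)
= 12 * 11 * factorial(10)
= 12 * 11 * 10 * factorial(9)
= 12 * 11 * 10 * 9 * factorial(8)
= 12 * 11 * 10 * 9 * 8 * factorial(7)
= 12 * 11 * 10 * 9 * 8 * 7 * factorial(6)
= 12 * 11 * 10 * 9 * 8 * 7 * 6 * factorial(5)
= 12 * 11 * 10 * 9 * 8 * 7 * 6 * 5 * factorial(4)
= 12 * 11 * 10 * 9 * 8 * 7 * 6 * 5 * 4 * factorial(3)
= 12 * 11 * 10 * 9 * 8 * 7 * 6 * 5 * 4 * 3 * factorial(2)
= 12 * 11 * 10 * 9 * 8 * 7 * 6 * 5 * 4 * 3 * 2 * factorial(1)
= 12 * 11 * 10 * 9 * 8 * 7 * 6 * 5 * 4 * 3 * 2 * 1
= 479001600


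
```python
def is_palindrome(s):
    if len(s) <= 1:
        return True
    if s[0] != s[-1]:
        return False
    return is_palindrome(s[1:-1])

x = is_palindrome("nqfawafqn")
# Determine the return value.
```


is_palindrome("nqfawafqn")
"nqfawafqn": s[0]='n' == s[-1]='n' -> is_palindrome("qfawafq")
"qfawafq": s[0]='q' == s[-1]='q' -> is_palindrome("fawaf")
"fawaf": s[0]='f' == s[-1]='f' -> is_palindrome("awa")
"awa": s[0]='a' == s[-1]='a' -> is_palindrome("w")
"w": len <= 1 -> True
= True


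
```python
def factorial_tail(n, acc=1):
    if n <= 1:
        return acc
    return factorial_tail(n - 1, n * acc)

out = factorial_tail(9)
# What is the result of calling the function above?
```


factorial_tail(9, 1)
= factorial_tail(8, 9 * 1) = factorial_tail(8, 9)
= factorial_tail(7, 8 * 9) = factorial_tail(7, 72)
= factorial_tail(6, 7 * 72) = factorial_tail(6, 504)
= factorial_tail(5, 6 * 504) = factorial_tail(5, 3024)
= factorial_tail(4, 5 * 3024) = factorial_tail(4, 15120)
= factorial_tail(3, 4 * 15120) = factorial_tail(3, 60480)
= factorial_tail(2, 3 * 60480) = factorial_tail(2, 181440)
= factorial_tail(1, 2 * 181440) = factorial_tail(1, 362880)
n <= 1, return acc = 362880


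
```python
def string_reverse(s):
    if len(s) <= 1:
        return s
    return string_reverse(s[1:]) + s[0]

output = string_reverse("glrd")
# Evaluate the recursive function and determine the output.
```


string_reverse("glrd")
= string_reverse("lrd") + "g"
= string_reverse("rd") + "l" + "g"
= string_reverse("d") + "r" + "l" + "g"
= "d" + "r" + "l" + "g"
= "drlg"


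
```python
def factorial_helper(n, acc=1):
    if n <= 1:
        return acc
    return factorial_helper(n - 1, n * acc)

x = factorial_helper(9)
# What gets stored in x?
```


factorial_helper(9, 1)
= factorial_helper(8, 9 * 1) = factorial_helper(8, 9)
= factorial_helper(7, 8 * 9) = factorial_helper(7, 72)
= factorial_helper(6, 7 * 72) = factorial_helper(6, 504)
= factorial_helper(5, 6 * 504) = factorial_helper(5, 3024)
= factorial_helper(4, 5 * 3024) = factorial_helper(4, 15120)
= factorial_helper(3, 4 * 15120) = factorial_helper(3, 60480)
= factorial_helper(2, 3 * 60480) = factorial_helper(2, 181440)
= factorial_helper(1, 2 * 181440) = factorial_helper(1, 362880)
n <= 1, return acc = 362880


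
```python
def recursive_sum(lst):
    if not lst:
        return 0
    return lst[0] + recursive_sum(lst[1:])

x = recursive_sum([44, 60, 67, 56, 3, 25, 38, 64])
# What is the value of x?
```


recursive_sum([44, 60, 67, 56, 3, 25, 38, 64])
= 44 + recursive_sum([60, 67, 56, 3, 25, 38, 64])
= 44 + 60 + recursive_sum([67, 56, 3, 25, 38, 64])
= 44 + 60 + 67 + recursive_sum([56, 3, 25, 38, 64])
= 44 + 60 + 67 + 56 + recursive_sum([3, 25, 38, 64])
= 44 + 60 + 67 + 56 + 3 + recursive_sum([25, 38, 64])
= 44 + 60 + 67 + 56 + 3 + 25 + recursive_sum([38, 64])
= 44 + 60 + 67 + 56 + 3 + 25 + 38 + recursive_sum([64])
= 44 + 60 + 67 + 56 + 3 + 25 + 38 + 64 + recursive_sum([])
= 44 + 60 + 67 + 56 + 3 + 25 + 38 + 64 + 0
= 357


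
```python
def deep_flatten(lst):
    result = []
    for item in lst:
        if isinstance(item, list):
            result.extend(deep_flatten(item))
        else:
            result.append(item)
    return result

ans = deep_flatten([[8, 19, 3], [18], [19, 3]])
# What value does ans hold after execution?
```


deep_flatten([[8, 19, 3], [18], [19, 3]])
Processing each element:
  [8, 19, 3] is a list -> deep_flatten recursively -> [8, 19, 3]
  [18] is a list -> deep_flatten recursively -> [18]
  [19, 3] is a list -> deep_flatten recursively -> [19, 3]
= [8, 19, 3, 18, 19, 3]


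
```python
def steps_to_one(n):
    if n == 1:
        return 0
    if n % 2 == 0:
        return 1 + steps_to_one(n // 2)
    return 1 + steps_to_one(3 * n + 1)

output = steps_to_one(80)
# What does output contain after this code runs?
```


steps_to_one(80)
80 is even -> steps_to_one(40)
40 is even -> steps_to_one(20)
20 is even -> steps_to_one(10)
10 is even -> steps_to_one(5)
5 is odd -> 3*5+1 = 16 -> steps_to_one(16)
16 is even -> steps_to_one(8)
8 is even -> steps_to_one(4)
4 is even -> steps_to_one(2)
2 is even -> steps_to_one(1)
Reached 1 after 9 steps
= 9


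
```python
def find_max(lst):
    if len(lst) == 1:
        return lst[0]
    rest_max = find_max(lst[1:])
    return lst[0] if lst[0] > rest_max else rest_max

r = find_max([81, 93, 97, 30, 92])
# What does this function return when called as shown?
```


find_max([81, 93, 97, 30, 92])
= compare 81 with find_max([93, 97, 30, 92])
= compare 93 with find_max([97, 30, 92])
= compare 97 with find_max([30, 92])
= compare 30 with find_max([92])
Base: find_max([92]) = 92
compare 30 with 92: max = 92
compare 97 with 92: max = 97
compare 93 with 97: max = 97
compare 81 with 97: max = 97
= 97


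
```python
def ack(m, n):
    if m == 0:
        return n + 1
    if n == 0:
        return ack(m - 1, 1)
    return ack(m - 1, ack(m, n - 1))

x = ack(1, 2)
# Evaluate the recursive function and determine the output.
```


ack(1, 2)
= ack(0, ack(1, 1))
First compute ack(1, 1) = 3
= ack(0, 3)
= 4


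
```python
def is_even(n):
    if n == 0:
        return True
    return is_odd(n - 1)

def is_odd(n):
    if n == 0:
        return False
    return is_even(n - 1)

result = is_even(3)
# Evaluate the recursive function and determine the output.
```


is_even(3)
= is_odd(2)
= is_even(1)
= is_odd(0)
n == 0: return False
= False


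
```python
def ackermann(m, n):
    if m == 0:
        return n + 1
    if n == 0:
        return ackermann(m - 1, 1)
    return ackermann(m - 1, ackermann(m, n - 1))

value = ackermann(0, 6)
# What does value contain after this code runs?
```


ackermann(0, 6)
m == 0: return 6 + 1 = 7
= 7


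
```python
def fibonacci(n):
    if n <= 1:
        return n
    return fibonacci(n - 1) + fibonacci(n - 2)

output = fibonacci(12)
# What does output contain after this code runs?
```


fibonacci(12)
= fibonacci(11) + fibonacci(10)
= (fibonacci(10) + fibonacci(9)) + fibonacci(10)
Computing bottom-up: fibonacci(0)=0, fibonacci(1)=1, fibonacci(2)=1, fibonacci(3)=2, fibonacci(4)=3, fibonacci(5)=5, fibonacci(6)=8, fibonacci(7)=13, fibonacci(8)=21, fibonacci(9)=34, fibonacci(10)=55, fibonacci(11)=89, fibonacci(12)=144
= 144


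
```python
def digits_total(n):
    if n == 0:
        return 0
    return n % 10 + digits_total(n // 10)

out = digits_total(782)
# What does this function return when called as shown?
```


digits_total(782)
= 2 + digits_total(78)
= 2 + 8 + digits_total(7)
= 2 + 8 + 7 + digits_total(0)
= 2 + 8 + 7 + 0
= 17


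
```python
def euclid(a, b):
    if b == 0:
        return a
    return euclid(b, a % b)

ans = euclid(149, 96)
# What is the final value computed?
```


euclid(149, 96)
= euclid(96, 149 % 96) = euclid(96, 53)
= euclid(53, 96 % 53) = euclid(53, 43)
= euclid(43, 53 % 43) = euclid(43, 10)
= euclid(10, 43 % 10) = euclid(10, 3)
= euclid(3, 10 % 3) = euclid(3, 1)
= euclid(1, 3 % 1) = euclid(1, 0)
b == 0, return a = 1


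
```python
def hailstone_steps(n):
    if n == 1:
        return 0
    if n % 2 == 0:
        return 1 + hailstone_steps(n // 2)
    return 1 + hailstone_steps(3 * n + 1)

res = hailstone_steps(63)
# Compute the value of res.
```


hailstone_steps(63)
63 is odd -> 3*63+1 = 190 -> hailstone_steps(190)
190 is even -> hailstone_steps(95)
95 is odd -> 3*95+1 = 286 -> hailstone_steps(286)
286 is even -> hailstone_steps(143)
143 is odd -> 3*143+1 = 430 -> hailstone_steps(430)
430 is even -> hailstone_steps(215)
215 is odd -> 3*215+1 = 646 -> hailstone_steps(646)
646 is even -> hailstone_steps(323)
323 is odd -> 3*323+1 = 970 -> hailstone_steps(970)
970 is even -> hailstone_steps(485)
485 is odd -> 3*485+1 = 1456 -> hailstone_steps(1456)
1456 is even -> hailstone_steps(728)
728 is even -> hailstone_steps(364)
364 is even -> hailstone_steps(182)
182 is even -> hailstone_steps(91)
91 is odd -> 3*91+1 = 274 -> hailstone_steps(274)
274 is even -> hailstone_steps(137)
137 is odd -> 3*137+1 = 412 -> hailstone_steps(412)
412 is even -> hailstone_steps(206)
206 is even -> hailstone_steps(103)
103 is odd -> 3*103+1 = 310 -> hailstone_steps(310)
310 is even -> hailstone_steps(155)
155 is odd -> 3*155+1 = 466 -> hailstone_steps(466)
466 is even -> hailstone_steps(233)
233 is odd -> 3*233+1 = 700 -> hailstone_steps(700)
700 is even -> hailstone_steps(350)
350 is even -> hailstone_steps(175)
175 is odd -> 3*175+1 = 526 -> hailstone_steps(526)
526 is even -> hailstone_steps(263)
263 is odd -> 3*263+1 = 790 -> hailstone_steps(790)
790 is even -> hailstone_steps(395)
395 is odd -> 3*395+1 = 1186 -> hailstone_steps(1186)
1186 is even -> hailstone_steps(593)
593 is odd -> 3*593+1 = 1780 -> hailstone_steps(1780)
1780 is even -> hailstone_steps(890)
890 is even -> hailstone_steps(445)
445 is odd -> 3*445+1 = 1336 -> hailstone_steps(1336)
1336 is even -> hailstone_steps(668)
668 is even -> hailstone_steps(334)
334 is even -> hailstone_steps(167)
167 is odd -> 3*167+1 = 502 -> hailstone_steps(502)
502 is even -> hailstone_steps(251)
251 is odd -> 3*251+1 = 754 -> hailstone_steps(754)
754 is even -> hailstone_steps(377)
377 is odd -> 3*377+1 = 1132 -> hailstone_steps(1132)
1132 is even -> hailstone_steps(566)
566 is even -> hailstone_steps(283)
283 is odd -> 3*283+1 = 850 -> hailstone_steps(850)
850 is even -> hailstone_steps(425)
425 is odd -> 3*425+1 = 1276 -> hailstone_steps(1276)
1276 is even -> hailstone_steps(638)
638 is even -> hailstone_steps(319)
319 is odd -> 3*319+1 = 958 -> hailstone_steps(958)
958 is even -> hailstone_steps(479)
479 is odd -> 3*479+1 = 1438 -> hailstone_steps(1438)
1438 is even -> hailstone_steps(719)
719 is odd -> 3*719+1 = 2158 -> hailstone_steps(2158)
2158 is even -> hailstone_steps(1079)
1079 is odd -> 3*1079+1 = 3238 -> hailstone_steps(3238)
3238 is even -> hailstone_steps(1619)
1619 is odd -> 3*1619+1 = 4858 -> hailstone_steps(4858)
4858 is even -> hailstone_steps(2429)
2429 is odd -> 3*2429+1 = 7288 -> hailstone_steps(7288)
7288 is even -> hailstone_steps(3644)
3644 is even -> hailstone_steps(1822)
1822 is even -> hailstone_steps(911)
911 is odd -> 3*911+1 = 2734 -> hailstone_steps(2734)
2734 is even -> hailstone_steps(1367)
1367 is odd -> 3*1367+1 = 4102 -> hailstone_steps(4102)
4102 is even -> hailstone_steps(2051)
2051 is odd -> 3*2051+1 = 6154 -> hailstone_steps(6154)
6154 is even -> hailstone_steps(3077)
3077 is odd -> 3*3077+1 = 9232 -> hailstone_steps(9232)
9232 is even -> hailstone_steps(4616)
4616 is even -> hailstone_steps(2308)
2308 is even -> hailstone_steps(1154)
1154 is even -> hailstone_steps(577)
577 is odd -> 3*577+1 = 1732 -> hailstone_steps(1732)
1732 is even -> hailstone_steps(866)
866 is even -> hailstone_steps(433)
433 is odd -> 3*433+1 = 1300 -> hailstone_steps(1300)
1300 is even -> hailstone_steps(650)
650 is even -> hailstone_steps(325)
325 is odd -> 3*325+1 = 976 -> hailstone_steps(976)
976 is even -> hailstone_steps(488)
488 is even -> hailstone_steps(244)
244 is even -> hailstone_steps(122)
122 is even -> hailstone_steps(61)
61 is odd -> 3*61+1 = 184 -> hailstone_steps(184)
184 is even -> hailstone_steps(92)
92 is even -> hailstone_steps(46)
46 is even -> hailstone_steps(23)
23 is odd -> 3*23+1 = 70 -> hailstone_steps(70)
70 is even -> hailstone_steps(35)
35 is odd -> 3*35+1 = 106 -> hailstone_steps(106)
106 is even -> hailstone_steps(53)
53 is odd -> 3*53+1 = 160 -> hailstone_steps(160)
160 is even -> hailstone_steps(80)
80 is even -> hailstone_steps(40)
40 is even -> hailstone_steps(20)
20 is even -> hailstone_steps(10)
10 is even -> hailstone_steps(5)
5 is odd -> 3*5+1 = 16 -> hailstone_steps(16)
16 is even -> hailstone_steps(8)
8 is even -> hailstone_steps(4)
4 is even -> hailstone_steps(2)
2 is even -> hailstone_steps(1)
Reached 1 after 107 steps
= 107


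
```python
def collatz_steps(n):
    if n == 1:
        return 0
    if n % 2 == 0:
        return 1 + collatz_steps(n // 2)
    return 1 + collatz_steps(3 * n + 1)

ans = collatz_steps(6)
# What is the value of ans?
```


collatz_steps(6)
6 is even -> collatz_steps(3)
3 is odd -> 3*3+1 = 10 -> collatz_steps(10)
10 is even -> collatz_steps(5)
5 is odd -> 3*5+1 = 16 -> collatz_steps(16)
16 is even -> collatz_steps(8)
8 is even -> collatz_steps(4)
4 is even -> collatz_steps(2)
2 is even -> collatz_steps(1)
Reached 1 after 8 steps
= 8


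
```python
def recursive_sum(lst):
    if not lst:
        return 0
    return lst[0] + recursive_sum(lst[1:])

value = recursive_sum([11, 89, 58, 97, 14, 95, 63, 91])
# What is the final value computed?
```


recursive_sum([11, 89, 58, 97, 14, 95, 63, 91])
= 11 + recursive_sum([89, 58, 97, 14, 95, 63, 91])
= 11 + 89 + recursive_sum([58, 97, 14, 95, 63, 91])
= 11 + 89 + 58 + recursive_sum([97, 14, 95, 63, 91])
= 11 + 89 + 58 + 97 + recursive_sum([14, 95, 63, 91])
= 11 + 89 + 58 + 97 + 14 + recursive_sum([95, 63, 91])
= 11 + 89 + 58 + 97 + 14 + 95 + recursive_sum([63, 91])
= 11 + 89 + 58 + 97 + 14 + 95 + 63 + recursive_sum([91])
= 11 + 89 + 58 + 97 + 14 + 95 + 63 + 91 + recursive_sum([])
= 11 + 89 + 58 + 97 + 14 + 95 + 63 + 91 + 0
= 518


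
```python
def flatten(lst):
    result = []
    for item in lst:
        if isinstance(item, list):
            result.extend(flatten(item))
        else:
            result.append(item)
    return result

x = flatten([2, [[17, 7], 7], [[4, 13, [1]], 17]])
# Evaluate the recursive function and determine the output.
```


flatten([2, [[17, 7], 7], [[4, 13, [1]], 17]])
Processing each element:
  2 is not a list -> append 2
  [[17, 7], 7] is a list -> flatten recursively -> [17, 7, 7]
  [[4, 13, [1]], 17] is a list -> flatten recursively -> [4, 13, 1, 17]
= [2, 17, 7, 7, 4, 13, 1, 17]


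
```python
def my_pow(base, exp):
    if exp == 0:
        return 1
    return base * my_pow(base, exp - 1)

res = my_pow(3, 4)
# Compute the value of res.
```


my_pow(3, 4)
= 3 * my_pow(3, 3)
= 3 * 3 * my_pow(3, 2)
= 3 * 3 * 3 * my_pow(3, 1)
= 3 * 3 * 3 * 3 * my_pow(3, 0)
= 3 * 3 * 3 * 3 * 1
= 81


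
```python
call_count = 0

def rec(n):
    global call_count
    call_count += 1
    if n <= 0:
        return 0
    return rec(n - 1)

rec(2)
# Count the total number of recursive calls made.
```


rec(2) calls rec(1) calls ... calls rec(0)
Total calls: 2 + 1 (for base case) = 3


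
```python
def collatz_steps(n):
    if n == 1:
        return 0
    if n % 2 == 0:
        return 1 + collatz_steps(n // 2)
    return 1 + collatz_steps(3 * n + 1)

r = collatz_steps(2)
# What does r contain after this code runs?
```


collatz_steps(2)
2 is even -> collatz_steps(1)
Reached 1 after 1 steps
= 1


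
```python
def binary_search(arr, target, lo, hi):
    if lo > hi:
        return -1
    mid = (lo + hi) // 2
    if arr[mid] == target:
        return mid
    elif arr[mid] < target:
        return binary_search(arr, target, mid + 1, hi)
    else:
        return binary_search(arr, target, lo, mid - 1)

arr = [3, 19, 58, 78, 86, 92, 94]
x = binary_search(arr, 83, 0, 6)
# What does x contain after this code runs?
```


binary_search(arr, 83, 0, 6)
lo=0, hi=6, mid=3, arr[mid]=78
78 < 83, search right half
lo=4, hi=6, mid=5, arr[mid]=92
92 > 83, search left half
lo=4, hi=4, mid=4, arr[mid]=86
86 > 83, search left half
lo > hi, target not found, return -1
= -1


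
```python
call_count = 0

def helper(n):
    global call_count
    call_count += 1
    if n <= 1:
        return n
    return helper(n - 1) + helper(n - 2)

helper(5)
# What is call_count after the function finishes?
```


helper(5) calls helper(4) and helper(3); each non-base call branches into two more.
Let C(k) = total number of calls made by helper(k), including the call to helper(k) itself.
Base cases: C(0) = 1, C(1) = 1
Recurrence: C(k) = 1 + C(k-1) + C(k-2)
  C(2) = 1 + C(1) + C(0) = 1 + 1 + 1 = 3
  C(3) = 1 + C(2) + C(1) = 1 + 3 + 1 = 5
  C(4) = 1 + C(3) + C(2) = 1 + 5 + 3 = 9
  C(5) = 1 + C(4) + C(3) = 1 + 9 + 5 = 15
Total calls = C(5) = 15


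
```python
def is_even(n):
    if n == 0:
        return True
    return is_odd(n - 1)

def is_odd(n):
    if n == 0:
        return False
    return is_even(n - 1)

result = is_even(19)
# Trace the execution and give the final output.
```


is_even(19)
= is_odd(18)
= is_even(17)
= is_odd(16)
= is_even(15)
= is_odd(14)
= is_even(13)
= is_odd(12)
= is_even(11)
= is_odd(10)
= is_even(9)
= is_odd(8)
= is_even(7)
= is_odd(6)
= is_even(5)
= is_odd(4)
= is_even(3)
= is_odd(2)
= is_even(1)
= is_odd(0)
n == 0: return False
= False


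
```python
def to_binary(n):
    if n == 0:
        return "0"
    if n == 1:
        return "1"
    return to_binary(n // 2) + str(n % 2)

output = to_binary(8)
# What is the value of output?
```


to_binary(8)
= to_binary(4) + "0"
= to_binary(2) + "0" + "0"
= to_binary(1) + "0" + "0" + "0"
= "1" + "0" + "0" + "0"
= "1000"


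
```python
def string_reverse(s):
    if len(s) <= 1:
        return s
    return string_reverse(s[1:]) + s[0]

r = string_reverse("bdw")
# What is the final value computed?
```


string_reverse("bdw")
= string_reverse("dw") + "b"
= string_reverse("w") + "d" + "b"
= "w" + "d" + "b"
= "wdb"


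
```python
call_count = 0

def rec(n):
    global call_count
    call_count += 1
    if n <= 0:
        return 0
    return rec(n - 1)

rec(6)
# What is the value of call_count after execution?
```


rec(6) calls rec(5) calls ... calls rec(0)
Total calls: 6 + 1 (for base case) = 7


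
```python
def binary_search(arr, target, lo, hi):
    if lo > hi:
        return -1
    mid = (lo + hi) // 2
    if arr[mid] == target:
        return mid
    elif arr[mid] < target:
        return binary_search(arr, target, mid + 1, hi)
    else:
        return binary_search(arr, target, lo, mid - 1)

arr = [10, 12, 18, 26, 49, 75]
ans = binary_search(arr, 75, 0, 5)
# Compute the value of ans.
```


binary_search(arr, 75, 0, 5)
lo=0, hi=5, mid=2, arr[mid]=18
18 < 75, search right half
lo=3, hi=5, mid=4, arr[mid]=49
49 < 75, search right half
lo=5, hi=5, mid=5, arr[mid]=75
arr[5] == 75, found at index 5
= 5


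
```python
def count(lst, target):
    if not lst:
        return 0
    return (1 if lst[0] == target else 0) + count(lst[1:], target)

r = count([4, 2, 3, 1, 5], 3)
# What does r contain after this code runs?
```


count([4, 2, 3, 1, 5], 3)
lst[0]=4 != 3: 0 + count([2, 3, 1, 5], 3)
lst[0]=2 != 3: 0 + count([3, 1, 5], 3)
lst[0]=3 == 3: 1 + count([1, 5], 3)
lst[0]=1 != 3: 0 + count([5], 3)
lst[0]=5 != 3: 0 + count([], 3)
= 1


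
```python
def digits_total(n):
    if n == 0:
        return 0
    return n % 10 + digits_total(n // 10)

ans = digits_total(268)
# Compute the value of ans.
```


digits_total(268)
= 8 + digits_total(26)
= 8 + 6 + digits_total(2)
= 8 + 6 + 2 + digits_total(0)
= 8 + 6 + 2 + 0
= 16


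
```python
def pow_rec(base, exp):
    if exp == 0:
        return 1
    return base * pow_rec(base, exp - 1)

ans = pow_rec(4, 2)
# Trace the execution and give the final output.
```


pow_rec(4, 2)
= 4 * pow_rec(4, 1)
= 4 * 4 * pow_rec(4, 0)
= 4 * 4 * 1
= 16


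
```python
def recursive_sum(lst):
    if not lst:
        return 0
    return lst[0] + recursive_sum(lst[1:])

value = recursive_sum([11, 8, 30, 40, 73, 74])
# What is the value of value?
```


recursive_sum([11, 8, 30, 40, 73, 74])
= 11 + recursive_sum([8, 30, 40, 73, 74])
= 11 + 8 + recursive_sum([30, 40, 73, 74])
= 11 + 8 + 30 + recursive_sum([40, 73, 74])
= 11 + 8 + 30 + 40 + recursive_sum([73, 74])
= 11 + 8 + 30 + 40 + 73 + recursive_sum([74])
= 11 + 8 + 30 + 40 + 73 + 74 + recursive_sum([])
= 11 + 8 + 30 + 40 + 73 + 74 + 0
= 236


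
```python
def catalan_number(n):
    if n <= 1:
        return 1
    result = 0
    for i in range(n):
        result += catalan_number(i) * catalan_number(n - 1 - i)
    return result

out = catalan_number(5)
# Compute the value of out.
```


catalan_number(5)
= sum of catalan_number(i) * catalan_number(5-1-i) for i in 0..4
First compute sub-values bottom-up:
  catalan_number(0) = 1, catalan_number(1) = 1
  catalan_number(2) = 1*1 + 1*1 = 2
  catalan_number(3) = 1*2 + 1*1 + 2*1 = 5
  catalan_number(4) = 1*5 + 1*2 + 2*1 + 5*1 = 14
Now catalan_number(5):
  catalan_number(0)*catalan_number(4) = 1*14 = 14
  catalan_number(1)*catalan_number(3) = 1*5 = 5
  catalan_number(2)*catalan_number(2) = 2*2 = 4
  catalan_number(3)*catalan_number(1) = 5*1 = 5
  catalan_number(4)*catalan_number(0) = 14*1 = 14
= 14 + 5 + 4 + 5 + 14
= 42


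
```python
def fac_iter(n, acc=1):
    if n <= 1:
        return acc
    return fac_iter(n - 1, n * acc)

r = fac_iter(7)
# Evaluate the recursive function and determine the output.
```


fac_iter(7, 1)
= fac_iter(6, 7 * 1) = fac_iter(6, 7)
= fac_iter(5, 6 * 7) = fac_iter(5, 42)
= fac_iter(4, 5 * 42) = fac_iter(4, 210)
= fac_iter(3, 4 * 210) = fac_iter(3, 840)
= fac_iter(2, 3 * 840) = fac_iter(2, 2520)
= fac_iter(1, 2 * 2520) = fac_iter(1, 5040)
n <= 1, return acc = 5040


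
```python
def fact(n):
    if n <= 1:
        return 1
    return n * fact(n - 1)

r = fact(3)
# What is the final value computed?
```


fact(3)
= 3 * fact(2)
= 3 * 2 * fact(1)
= 3 * 2 * 1
= 6


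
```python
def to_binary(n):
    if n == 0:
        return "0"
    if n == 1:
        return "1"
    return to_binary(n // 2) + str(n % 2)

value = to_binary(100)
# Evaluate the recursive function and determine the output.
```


to_binary(100)
= to_binary(50) + "0"
= to_binary(25) + "0" + "0"
= to_binary(12) + "1" + "0" + "0"
= to_binary(6) + "0" + "1" + "0" + "0"
= to_binary(3) + "0" + "0" + "1" + "0" + "0"
= to_binary(1) + "1" + "0" + "0" + "1" + "0" + "0"
= "1" + "1" + "0" + "0" + "1" + "0" + "0"
= "1100100"


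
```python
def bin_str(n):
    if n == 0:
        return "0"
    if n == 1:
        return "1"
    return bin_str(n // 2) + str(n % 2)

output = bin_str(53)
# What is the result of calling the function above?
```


bin_str(53)
= bin_str(26) + "1"
= bin_str(13) + "0" + "1"
= bin_str(6) + "1" + "0" + "1"
= bin_str(3) + "0" + "1" + "0" + "1"
= bin_str(1) + "1" + "0" + "1" + "0" + "1"
= "1" + "1" + "0" + "1" + "0" + "1"
= "110101"


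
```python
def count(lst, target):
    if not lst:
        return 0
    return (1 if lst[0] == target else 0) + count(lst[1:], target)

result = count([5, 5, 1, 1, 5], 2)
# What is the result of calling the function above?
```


count([5, 5, 1, 1, 5], 2)
lst[0]=5 != 2: 0 + count([5, 1, 1, 5], 2)
lst[0]=5 != 2: 0 + count([1, 1, 5], 2)
lst[0]=1 != 2: 0 + count([1, 5], 2)
lst[0]=1 != 2: 0 + count([5], 2)
lst[0]=5 != 2: 0 + count([], 2)
= 0


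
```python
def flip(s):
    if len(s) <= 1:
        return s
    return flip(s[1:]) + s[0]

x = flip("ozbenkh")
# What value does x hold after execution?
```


flip("ozbenkh")
= flip("zbenkh") + "o"
= flip("benkh") + "z" + "o"
= flip("enkh") + "b" + "z" + "o"
= flip("nkh") + "e" + "b" + "z" + "o"
= flip("kh") + "n" + "e" + "b" + "z" + "o"
= flip("h") + "k" + "n" + "e" + "b" + "z" + "o"
= "h" + "k" + "n" + "e" + "b" + "z" + "o"
= "hknebzo"


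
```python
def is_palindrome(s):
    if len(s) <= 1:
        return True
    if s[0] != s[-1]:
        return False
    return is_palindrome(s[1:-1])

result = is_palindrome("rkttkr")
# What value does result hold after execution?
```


is_palindrome("rkttkr")
"rkttkr": s[0]='r' == s[-1]='r' -> is_palindrome("kttk")
"kttk": s[0]='k' == s[-1]='k' -> is_palindrome("tt")
"tt": s[0]='t' == s[-1]='t' -> is_palindrome("")
"": len <= 1 -> True
= True


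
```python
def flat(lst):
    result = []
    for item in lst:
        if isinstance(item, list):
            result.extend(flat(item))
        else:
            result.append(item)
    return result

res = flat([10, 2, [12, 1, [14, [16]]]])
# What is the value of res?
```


flat([10, 2, [12, 1, [14, [16]]]])
Processing each element:
  10 is not a list -> append 10
  2 is not a list -> append 2
  [12, 1, [14, [16]]] is a list -> flat recursively -> [12, 1, 14, 16]
= [10, 2, 12, 1, 14, 16]


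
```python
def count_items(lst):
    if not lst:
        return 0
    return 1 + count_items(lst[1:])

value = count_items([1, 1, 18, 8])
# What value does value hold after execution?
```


count_items([1, 1, 18, 8])
= 1 + count_items([1, 18, 8])
= 1 + 1 + count_items([18, 8])
= 1 + 1 + 1 + count_items([8])
= 1 + 1 + 1 + 1 + count_items([])
= 1 + 1 + 1 + 1 + 0
= 4


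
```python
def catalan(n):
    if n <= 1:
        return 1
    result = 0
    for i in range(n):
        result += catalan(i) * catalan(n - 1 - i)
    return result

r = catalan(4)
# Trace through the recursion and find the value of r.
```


catalan(4)
= sum of catalan(i) * catalan(4-1-i) for i in 0..3
First compute sub-values bottom-up:
  catalan(0) = 1, catalan(1) = 1
  catalan(2) = 1*1 + 1*1 = 2
  catalan(3) = 1*2 + 1*1 + 2*1 = 5
Now catalan(4):
  catalan(0)*catalan(3) = 1*5 = 5
  catalan(1)*catalan(2) = 1*2 = 2
  catalan(2)*catalan(1) = 2*1 = 2
  catalan(3)*catalan(0) = 5*1 = 5
= 5 + 2 + 2 + 5
= 14
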